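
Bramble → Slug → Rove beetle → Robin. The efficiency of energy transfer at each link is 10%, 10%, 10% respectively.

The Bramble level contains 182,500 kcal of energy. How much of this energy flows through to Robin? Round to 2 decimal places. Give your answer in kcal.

182.50 kcal

Slug: 182500 × 0.1 = 18250 kcal
Rove beetle: 18250 × 0.1 = 1825 kcal
Robin: 1825 × 0.1 = 182.5 kcal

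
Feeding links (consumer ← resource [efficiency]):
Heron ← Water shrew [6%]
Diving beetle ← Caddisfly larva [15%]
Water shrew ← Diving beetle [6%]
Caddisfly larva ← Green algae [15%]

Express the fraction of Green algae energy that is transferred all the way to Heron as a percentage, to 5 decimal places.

0.00810%

Product of link efficiencies: 0.15 × 0.15 × 0.06 × 0.06 = 0.000081
As a percentage: 0.000081 × 100 = 0.00810%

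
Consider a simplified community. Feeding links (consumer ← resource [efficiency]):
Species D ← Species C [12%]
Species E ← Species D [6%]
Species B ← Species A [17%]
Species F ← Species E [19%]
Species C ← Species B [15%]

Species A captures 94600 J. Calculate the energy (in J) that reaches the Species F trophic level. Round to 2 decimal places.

3.30 J

Species B: 94600 × 0.17 = 16082 J
Species C: 16082 × 0.15 = 2412.3 J
Species D: 2412.3 × 0.12 = 289.476 J
Species E: 289.476 × 0.06 = 17.36856 J
Species F: 17.36856 × 0.19 = 3.3000264 J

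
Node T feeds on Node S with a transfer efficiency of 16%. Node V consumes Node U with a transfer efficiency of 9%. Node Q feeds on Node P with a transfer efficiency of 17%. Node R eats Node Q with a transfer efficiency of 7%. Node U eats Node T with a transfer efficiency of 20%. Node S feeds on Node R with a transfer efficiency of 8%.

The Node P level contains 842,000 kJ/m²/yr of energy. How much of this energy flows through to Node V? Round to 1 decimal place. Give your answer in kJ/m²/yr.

Node Q: 842000 × 0.17 = 143140 kJ/m²/yr
Node R: 143140 × 0.07 = 10019.8 kJ/m²/yr
Node S: 10019.8 × 0.08 = 801.584 kJ/m²/yr
Node T: 801.584 × 0.16 = 128.25344 kJ/m²/yr
Node U: 128.25344 × 0.2 = 25.650688 kJ/m²/yr
Node V: 25.650688 × 0.09 = 2.30856192 kJ/m²/yr

2.3 kJ/m²/yr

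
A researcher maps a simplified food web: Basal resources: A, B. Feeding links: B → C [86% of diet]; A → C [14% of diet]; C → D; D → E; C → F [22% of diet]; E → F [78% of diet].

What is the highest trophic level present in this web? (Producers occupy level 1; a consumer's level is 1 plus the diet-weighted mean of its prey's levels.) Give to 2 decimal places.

4.56

C: 1 + (0.86×1 + 0.14×1) = 2
D: 1 + 2 = 3
E: 1 + 3 = 4
F: 1 + (0.22×2 + 0.78×4) = 4.56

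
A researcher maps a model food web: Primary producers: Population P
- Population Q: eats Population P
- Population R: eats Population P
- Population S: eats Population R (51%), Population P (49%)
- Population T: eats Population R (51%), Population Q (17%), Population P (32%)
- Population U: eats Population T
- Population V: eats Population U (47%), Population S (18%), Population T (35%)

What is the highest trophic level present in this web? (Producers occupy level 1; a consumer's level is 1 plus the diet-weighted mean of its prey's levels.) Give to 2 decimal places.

Population Q: 1 + 1 = 2
Population R: 1 + 1 = 2
Population S: 1 + (0.51×2 + 0.49×1) = 2.51
Population T: 1 + (0.51×2 + 0.17×2 + 0.32×1) = 2.68
Population U: 1 + 2.68 = 3.68
Population V: 1 + (0.47×3.68 + 0.18×2.51 + 0.35×2.68) = 4.1194

4.12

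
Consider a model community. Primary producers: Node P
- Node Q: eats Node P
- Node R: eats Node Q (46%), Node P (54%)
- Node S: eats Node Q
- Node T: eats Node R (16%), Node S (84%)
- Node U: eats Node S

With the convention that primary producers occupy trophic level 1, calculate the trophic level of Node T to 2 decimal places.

3.91

Node Q: 1 + 1 = 2
Node R: 1 + (0.46×2 + 0.54×1) = 2.46
Node S: 1 + 2 = 3
Node T: 1 + (0.16×2.46 + 0.84×3) = 3.9136
Node U: 1 + 3 = 4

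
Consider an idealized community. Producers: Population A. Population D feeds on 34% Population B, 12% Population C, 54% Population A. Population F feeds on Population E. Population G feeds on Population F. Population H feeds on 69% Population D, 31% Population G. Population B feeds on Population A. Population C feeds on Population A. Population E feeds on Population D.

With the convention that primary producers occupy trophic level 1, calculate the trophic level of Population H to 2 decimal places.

Population B: 1 + 1 = 2
Population C: 1 + 1 = 2
Population D: 1 + (0.34×2 + 0.12×2 + 0.54×1) = 2.46
Population E: 1 + 2.46 = 3.46
Population F: 1 + 3.46 = 4.46
Population G: 1 + 4.46 = 5.46
Population H: 1 + (0.69×2.46 + 0.31×5.46) = 4.39

4.39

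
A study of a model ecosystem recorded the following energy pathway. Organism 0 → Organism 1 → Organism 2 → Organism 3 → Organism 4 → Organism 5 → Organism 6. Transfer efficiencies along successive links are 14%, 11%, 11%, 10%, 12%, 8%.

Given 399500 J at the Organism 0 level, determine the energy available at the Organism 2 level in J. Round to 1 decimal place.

Organism 1: 399500 × 0.14 = 55930 J
Organism 2: 55930 × 0.11 = 6152.3 J

6152.3 J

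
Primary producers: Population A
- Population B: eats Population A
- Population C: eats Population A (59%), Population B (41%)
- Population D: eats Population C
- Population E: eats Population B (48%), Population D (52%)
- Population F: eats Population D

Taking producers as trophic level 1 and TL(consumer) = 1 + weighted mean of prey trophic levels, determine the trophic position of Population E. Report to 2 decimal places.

3.73

Population B: 1 + 1 = 2
Population C: 1 + (0.59×1 + 0.41×2) = 2.41
Population D: 1 + 2.41 = 3.41
Population E: 1 + (0.48×2 + 0.52×3.41) = 3.7332
Population F: 1 + 3.41 = 4.41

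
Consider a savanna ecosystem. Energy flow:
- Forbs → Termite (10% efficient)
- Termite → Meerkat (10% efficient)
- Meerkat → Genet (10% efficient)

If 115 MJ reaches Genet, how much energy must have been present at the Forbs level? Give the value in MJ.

Cumulative transfer efficiency: 0.1 × 0.1 × 0.1 = 0.001
Forbs energy = 115 / 0.001 = 115000 MJ

115000 MJ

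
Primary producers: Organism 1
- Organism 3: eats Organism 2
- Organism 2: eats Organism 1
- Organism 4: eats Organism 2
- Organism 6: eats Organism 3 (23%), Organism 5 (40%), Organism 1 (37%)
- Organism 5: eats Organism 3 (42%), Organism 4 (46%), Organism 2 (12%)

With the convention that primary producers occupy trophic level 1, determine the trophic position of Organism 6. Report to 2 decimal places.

Organism 2: 1 + 1 = 2
Organism 3: 1 + 2 = 3
Organism 4: 1 + 2 = 3
Organism 5: 1 + (0.42×3 + 0.46×3 + 0.12×2) = 3.88
Organism 6: 1 + (0.23×3 + 0.4×3.88 + 0.37×1) = 3.612

3.61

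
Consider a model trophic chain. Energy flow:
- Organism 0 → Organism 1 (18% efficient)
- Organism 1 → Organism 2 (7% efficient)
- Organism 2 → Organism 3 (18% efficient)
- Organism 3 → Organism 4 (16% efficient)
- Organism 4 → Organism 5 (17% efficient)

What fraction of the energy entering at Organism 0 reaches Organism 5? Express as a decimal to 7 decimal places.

Product of link efficiencies: 0.18 × 0.07 × 0.18 × 0.16 × 0.17 = 0.0000616896

0.0000617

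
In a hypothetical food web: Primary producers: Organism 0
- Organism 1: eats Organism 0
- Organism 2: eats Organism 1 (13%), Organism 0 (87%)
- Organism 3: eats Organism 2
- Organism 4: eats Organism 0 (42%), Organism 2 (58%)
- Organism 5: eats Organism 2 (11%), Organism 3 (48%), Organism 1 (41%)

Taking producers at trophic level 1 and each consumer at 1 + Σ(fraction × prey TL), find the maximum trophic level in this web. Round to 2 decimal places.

3.56

Organism 1: 1 + 1 = 2
Organism 2: 1 + (0.13×2 + 0.87×1) = 2.13
Organism 3: 1 + 2.13 = 3.13
Organism 4: 1 + (0.42×1 + 0.58×2.13) = 2.6554
Organism 5: 1 + (0.11×2.13 + 0.48×3.13 + 0.41×2) = 3.5567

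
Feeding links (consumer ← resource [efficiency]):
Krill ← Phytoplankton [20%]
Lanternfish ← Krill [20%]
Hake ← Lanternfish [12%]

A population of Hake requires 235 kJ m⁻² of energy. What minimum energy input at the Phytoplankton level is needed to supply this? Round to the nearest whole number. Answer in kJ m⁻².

Cumulative transfer efficiency: 0.2 × 0.2 × 0.12 = 0.0048
Phytoplankton energy = 235 / 0.0048 = 48958 kJ m⁻²

48958 kJ m⁻²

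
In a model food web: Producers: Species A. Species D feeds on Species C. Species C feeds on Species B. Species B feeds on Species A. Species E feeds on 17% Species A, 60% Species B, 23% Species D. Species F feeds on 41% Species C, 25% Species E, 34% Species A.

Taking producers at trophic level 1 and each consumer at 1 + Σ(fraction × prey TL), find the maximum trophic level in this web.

4

Species B: 1 + 1 = 2
Species C: 1 + 2 = 3
Species D: 1 + 3 = 4
Species E: 1 + (0.17×1 + 0.6×2 + 0.23×4) = 3.29
Species F: 1 + (0.41×3 + 0.25×3.29 + 0.34×1) = 3.3925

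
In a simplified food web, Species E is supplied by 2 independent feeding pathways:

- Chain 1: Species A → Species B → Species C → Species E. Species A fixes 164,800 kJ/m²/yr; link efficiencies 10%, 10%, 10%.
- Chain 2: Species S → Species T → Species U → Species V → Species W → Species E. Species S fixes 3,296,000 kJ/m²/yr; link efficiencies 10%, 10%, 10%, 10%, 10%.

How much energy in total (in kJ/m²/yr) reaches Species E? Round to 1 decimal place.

197.8 kJ/m²/yr

Chain 1: 164800 × 0.1 × 0.1 × 0.1 = 164.8 kJ/m²/yr
Chain 2: 3296000 × 0.1 × 0.1 × 0.1 × 0.1 × 0.1 = 32.96 kJ/m²/yr
Total at Species E: 164.8 + 32.96 = 197.76 kJ/m²/yr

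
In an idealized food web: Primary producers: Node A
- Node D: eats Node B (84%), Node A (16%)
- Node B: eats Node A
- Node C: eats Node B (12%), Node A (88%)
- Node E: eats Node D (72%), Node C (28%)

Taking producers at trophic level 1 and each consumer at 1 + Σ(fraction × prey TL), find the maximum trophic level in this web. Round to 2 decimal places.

3.64

Node B: 1 + 1 = 2
Node C: 1 + (0.12×2 + 0.88×1) = 2.12
Node D: 1 + (0.84×2 + 0.16×1) = 2.84
Node E: 1 + (0.72×2.84 + 0.28×2.12) = 3.6384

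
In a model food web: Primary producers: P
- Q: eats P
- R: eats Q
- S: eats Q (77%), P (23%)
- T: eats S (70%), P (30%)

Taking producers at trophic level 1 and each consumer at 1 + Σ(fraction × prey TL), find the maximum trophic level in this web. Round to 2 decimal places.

3.24

Q: 1 + 1 = 2
R: 1 + 2 = 3
S: 1 + (0.77×2 + 0.23×1) = 2.77
T: 1 + (0.7×2.77 + 0.3×1) = 3.239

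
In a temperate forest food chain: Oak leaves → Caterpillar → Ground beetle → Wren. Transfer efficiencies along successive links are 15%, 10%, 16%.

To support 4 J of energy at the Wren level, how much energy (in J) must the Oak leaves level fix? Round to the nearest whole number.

Cumulative transfer efficiency: 0.15 × 0.1 × 0.16 = 0.0024
Oak leaves energy = 4 / 0.0024 = 1667 J

1667 J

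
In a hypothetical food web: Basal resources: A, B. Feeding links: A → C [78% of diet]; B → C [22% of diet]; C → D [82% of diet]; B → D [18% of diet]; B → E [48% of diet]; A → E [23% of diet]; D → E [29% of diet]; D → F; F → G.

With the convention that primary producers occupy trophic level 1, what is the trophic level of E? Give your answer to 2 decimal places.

2.53

C: 1 + (0.78×1 + 0.22×1) = 2
D: 1 + (0.82×2 + 0.18×1) = 2.82
E: 1 + (0.48×1 + 0.23×1 + 0.29×2.82) = 2.5278
F: 1 + 2.82 = 3.82
G: 1 + 3.82 = 4.82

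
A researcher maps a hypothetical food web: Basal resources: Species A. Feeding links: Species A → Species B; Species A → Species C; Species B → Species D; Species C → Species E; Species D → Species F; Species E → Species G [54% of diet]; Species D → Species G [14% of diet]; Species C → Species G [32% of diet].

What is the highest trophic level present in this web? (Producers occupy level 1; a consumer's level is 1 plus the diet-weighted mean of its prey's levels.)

Species B: 1 + 1 = 2
Species C: 1 + 1 = 2
Species D: 1 + 2 = 3
Species E: 1 + 2 = 3
Species F: 1 + 3 = 4
Species G: 1 + (0.54×3 + 0.14×3 + 0.32×2) = 3.68

4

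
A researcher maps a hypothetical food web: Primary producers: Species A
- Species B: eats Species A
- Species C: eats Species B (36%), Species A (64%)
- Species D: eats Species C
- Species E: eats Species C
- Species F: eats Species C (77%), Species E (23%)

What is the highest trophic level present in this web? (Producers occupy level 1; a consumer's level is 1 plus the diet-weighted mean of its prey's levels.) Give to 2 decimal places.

3.59

Species B: 1 + 1 = 2
Species C: 1 + (0.36×2 + 0.64×1) = 2.36
Species D: 1 + 2.36 = 3.36
Species E: 1 + 2.36 = 3.36
Species F: 1 + (0.77×2.36 + 0.23×3.36) = 3.59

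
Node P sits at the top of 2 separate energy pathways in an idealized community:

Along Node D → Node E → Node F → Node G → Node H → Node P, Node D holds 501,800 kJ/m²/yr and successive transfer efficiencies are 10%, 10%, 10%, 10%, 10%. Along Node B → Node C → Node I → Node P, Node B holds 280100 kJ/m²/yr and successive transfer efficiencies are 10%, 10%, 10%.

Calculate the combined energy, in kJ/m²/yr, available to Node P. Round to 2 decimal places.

285.12 kJ/m²/yr

Via Node D: 501800 × 0.1 × 0.1 × 0.1 × 0.1 × 0.1 = 5.018 kJ/m²/yr
Via Node B: 280100 × 0.1 × 0.1 × 0.1 = 280.1 kJ/m²/yr
Total at Node P: 5.018 + 280.1 = 285.118 kJ/m²/yr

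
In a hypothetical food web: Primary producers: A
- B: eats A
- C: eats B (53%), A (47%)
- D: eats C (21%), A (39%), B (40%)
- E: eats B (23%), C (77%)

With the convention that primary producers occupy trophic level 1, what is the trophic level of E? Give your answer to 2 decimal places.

3.41

B: 1 + 1 = 2
C: 1 + (0.53×2 + 0.47×1) = 2.53
D: 1 + (0.21×2.53 + 0.39×1 + 0.4×2) = 2.7213
E: 1 + (0.23×2 + 0.77×2.53) = 3.4081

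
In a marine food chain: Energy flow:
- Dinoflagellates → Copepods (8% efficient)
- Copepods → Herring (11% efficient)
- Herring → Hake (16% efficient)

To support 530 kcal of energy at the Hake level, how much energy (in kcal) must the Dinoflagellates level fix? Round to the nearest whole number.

Cumulative transfer efficiency: 0.08 × 0.11 × 0.16 = 0.001408
Dinoflagellates energy = 530 / 0.001408 = 376420 kcal

376420 kcal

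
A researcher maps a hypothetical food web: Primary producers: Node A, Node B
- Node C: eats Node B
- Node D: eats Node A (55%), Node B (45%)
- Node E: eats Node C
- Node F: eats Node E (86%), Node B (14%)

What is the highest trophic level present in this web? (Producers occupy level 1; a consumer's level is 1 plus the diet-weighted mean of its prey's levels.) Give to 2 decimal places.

3.72

Node C: 1 + 1 = 2
Node D: 1 + (0.55×1 + 0.45×1) = 2
Node E: 1 + 2 = 3
Node F: 1 + (0.86×3 + 0.14×1) = 3.72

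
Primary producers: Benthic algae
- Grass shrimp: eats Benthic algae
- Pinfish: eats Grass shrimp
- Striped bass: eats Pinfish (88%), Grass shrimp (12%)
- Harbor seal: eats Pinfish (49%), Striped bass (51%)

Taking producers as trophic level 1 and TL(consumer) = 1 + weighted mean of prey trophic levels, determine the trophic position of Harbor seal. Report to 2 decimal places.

4.45

Grass shrimp: 1 + 1 = 2
Pinfish: 1 + 2 = 3
Striped bass: 1 + (0.88×3 + 0.12×2) = 3.88
Harbor seal: 1 + (0.49×3 + 0.51×3.88) = 4.4488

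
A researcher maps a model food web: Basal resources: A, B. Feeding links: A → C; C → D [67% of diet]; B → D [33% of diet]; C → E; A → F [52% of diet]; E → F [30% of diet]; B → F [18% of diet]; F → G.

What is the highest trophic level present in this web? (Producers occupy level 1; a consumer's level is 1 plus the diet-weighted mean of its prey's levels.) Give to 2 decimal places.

3.60

C: 1 + 1 = 2
D: 1 + (0.67×2 + 0.33×1) = 2.67
E: 1 + 2 = 3
F: 1 + (0.52×1 + 0.3×3 + 0.18×1) = 2.6
G: 1 + 2.6 = 3.6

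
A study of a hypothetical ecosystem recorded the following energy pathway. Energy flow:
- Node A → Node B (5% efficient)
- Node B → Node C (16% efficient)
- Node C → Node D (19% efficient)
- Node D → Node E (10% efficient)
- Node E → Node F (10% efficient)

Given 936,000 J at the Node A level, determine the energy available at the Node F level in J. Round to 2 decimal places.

Node B: 936000 × 0.05 = 46800 J
Node C: 46800 × 0.16 = 7488 J
Node D: 7488 × 0.19 = 1422.72 J
Node E: 1422.72 × 0.1 = 142.272 J
Node F: 142.272 × 0.1 = 14.2272 J

14.23 J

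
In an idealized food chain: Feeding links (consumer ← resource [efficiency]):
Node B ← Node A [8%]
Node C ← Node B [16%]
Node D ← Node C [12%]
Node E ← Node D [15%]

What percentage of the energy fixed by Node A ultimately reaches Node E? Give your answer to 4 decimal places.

Product of link efficiencies: 0.08 × 0.16 × 0.12 × 0.15 = 0.0002304
As a percentage: 0.0002304 × 100 = 0.0230%

0.0230%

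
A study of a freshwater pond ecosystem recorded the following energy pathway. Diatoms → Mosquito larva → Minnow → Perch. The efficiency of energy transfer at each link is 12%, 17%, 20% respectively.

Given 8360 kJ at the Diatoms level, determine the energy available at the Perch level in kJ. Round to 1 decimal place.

Mosquito larva: 8360 × 0.12 = 1003.2 kJ
Minnow: 1003.2 × 0.17 = 170.544 kJ
Perch: 170.544 × 0.2 = 34.1088 kJ

34.1 kJ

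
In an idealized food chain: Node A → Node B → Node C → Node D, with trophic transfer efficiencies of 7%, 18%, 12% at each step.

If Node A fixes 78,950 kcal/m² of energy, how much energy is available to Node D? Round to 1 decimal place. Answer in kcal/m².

119.4 kcal/m²

Node B: 78950 × 0.07 = 5526.5 kcal/m²
Node C: 5526.5 × 0.18 = 994.77 kcal/m²
Node D: 994.77 × 0.12 = 119.3724 kcal/m²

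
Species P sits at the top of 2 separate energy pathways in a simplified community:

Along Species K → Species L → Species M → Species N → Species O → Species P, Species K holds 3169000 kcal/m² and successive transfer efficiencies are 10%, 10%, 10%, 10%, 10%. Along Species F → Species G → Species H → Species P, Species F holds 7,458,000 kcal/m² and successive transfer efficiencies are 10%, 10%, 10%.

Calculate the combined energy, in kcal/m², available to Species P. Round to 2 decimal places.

Via Species K: 3169000 × 0.1 × 0.1 × 0.1 × 0.1 × 0.1 = 31.69 kcal/m²
Via Species F: 7458000 × 0.1 × 0.1 × 0.1 = 7458 kcal/m²
Total at Species P: 31.69 + 7458 = 7489.69 kcal/m²

7489.69 kcal/m²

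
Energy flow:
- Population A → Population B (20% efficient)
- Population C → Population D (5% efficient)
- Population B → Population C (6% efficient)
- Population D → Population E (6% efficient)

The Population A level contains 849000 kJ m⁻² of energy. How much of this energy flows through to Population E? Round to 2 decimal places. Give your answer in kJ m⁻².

30.56 kJ m⁻²

Population B: 849000 × 0.2 = 169800 kJ m⁻²
Population C: 169800 × 0.06 = 10188 kJ m⁻²
Population D: 10188 × 0.05 = 509.4 kJ m⁻²
Population E: 509.4 × 0.06 = 30.564 kJ m⁻²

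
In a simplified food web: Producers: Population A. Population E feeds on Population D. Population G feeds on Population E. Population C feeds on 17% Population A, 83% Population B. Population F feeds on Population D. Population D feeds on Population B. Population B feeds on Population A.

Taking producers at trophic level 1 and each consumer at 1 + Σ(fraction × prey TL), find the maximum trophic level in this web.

5

Population B: 1 + 1 = 2
Population C: 1 + (0.17×1 + 0.83×2) = 2.83
Population D: 1 + 2 = 3
Population E: 1 + 3 = 4
Population F: 1 + 3 = 4
Population G: 1 + 4 = 5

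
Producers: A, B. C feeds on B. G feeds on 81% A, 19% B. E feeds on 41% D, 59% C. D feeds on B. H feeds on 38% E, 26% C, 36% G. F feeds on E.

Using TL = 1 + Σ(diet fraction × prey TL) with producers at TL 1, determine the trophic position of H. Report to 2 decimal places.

3.38

C: 1 + 1 = 2
D: 1 + 1 = 2
E: 1 + (0.41×2 + 0.59×2) = 3
F: 1 + 3 = 4
G: 1 + (0.81×1 + 0.19×1) = 2
H: 1 + (0.38×3 + 0.26×2 + 0.36×2) = 3.38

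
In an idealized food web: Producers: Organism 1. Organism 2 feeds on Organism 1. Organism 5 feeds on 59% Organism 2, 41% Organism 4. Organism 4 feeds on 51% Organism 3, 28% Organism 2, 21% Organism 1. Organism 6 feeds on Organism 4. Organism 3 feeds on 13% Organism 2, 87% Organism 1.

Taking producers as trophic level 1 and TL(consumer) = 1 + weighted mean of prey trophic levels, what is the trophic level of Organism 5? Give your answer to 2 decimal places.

Organism 2: 1 + 1 = 2
Organism 3: 1 + (0.13×2 + 0.87×1) = 2.13
Organism 4: 1 + (0.51×2.13 + 0.28×2 + 0.21×1) = 2.8563
Organism 5: 1 + (0.59×2 + 0.41×2.8563) = 3.351083
Organism 6: 1 + 2.8563 = 3.8563

3.35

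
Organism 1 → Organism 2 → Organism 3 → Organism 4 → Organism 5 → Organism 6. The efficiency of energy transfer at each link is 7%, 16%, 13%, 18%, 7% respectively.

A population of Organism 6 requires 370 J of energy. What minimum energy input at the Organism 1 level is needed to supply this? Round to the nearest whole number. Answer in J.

20168324 J

Cumulative transfer efficiency: 0.07 × 0.16 × 0.13 × 0.18 × 0.07 = 0.0000183456
Organism 1 energy = 370 / 0.0000183456 = 20168324 J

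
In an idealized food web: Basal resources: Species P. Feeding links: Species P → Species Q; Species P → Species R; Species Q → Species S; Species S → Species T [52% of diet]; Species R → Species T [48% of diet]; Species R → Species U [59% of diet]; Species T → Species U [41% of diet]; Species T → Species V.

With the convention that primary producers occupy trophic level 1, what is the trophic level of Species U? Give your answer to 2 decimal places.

3.62

Species Q: 1 + 1 = 2
Species R: 1 + 1 = 2
Species S: 1 + 2 = 3
Species T: 1 + (0.52×3 + 0.48×2) = 3.52
Species U: 1 + (0.59×2 + 0.41×3.52) = 3.6232
Species V: 1 + 3.52 = 4.52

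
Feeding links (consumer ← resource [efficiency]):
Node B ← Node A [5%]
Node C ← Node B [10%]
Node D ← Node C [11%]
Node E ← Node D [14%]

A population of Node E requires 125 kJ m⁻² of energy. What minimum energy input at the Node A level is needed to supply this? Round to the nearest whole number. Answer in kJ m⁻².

1623377 kJ m⁻²

Cumulative transfer efficiency: 0.05 × 0.1 × 0.11 × 0.14 = 0.000077
Node A energy = 125 / 0.000077 = 1623377 kJ m⁻²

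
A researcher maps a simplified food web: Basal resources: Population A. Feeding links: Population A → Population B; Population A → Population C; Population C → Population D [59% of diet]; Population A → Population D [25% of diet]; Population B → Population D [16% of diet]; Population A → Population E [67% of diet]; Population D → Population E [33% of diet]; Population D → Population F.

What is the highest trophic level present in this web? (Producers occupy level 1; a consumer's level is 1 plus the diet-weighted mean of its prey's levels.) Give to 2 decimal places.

3.75

Population B: 1 + 1 = 2
Population C: 1 + 1 = 2
Population D: 1 + (0.59×2 + 0.25×1 + 0.16×2) = 2.75
Population E: 1 + (0.67×1 + 0.33×2.75) = 2.5775
Population F: 1 + 2.75 = 3.75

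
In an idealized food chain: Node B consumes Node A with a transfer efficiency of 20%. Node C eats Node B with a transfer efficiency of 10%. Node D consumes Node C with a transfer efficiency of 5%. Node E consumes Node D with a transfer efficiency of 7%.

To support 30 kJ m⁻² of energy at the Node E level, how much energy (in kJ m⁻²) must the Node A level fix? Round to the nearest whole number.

Cumulative transfer efficiency: 0.2 × 0.1 × 0.05 × 0.07 = 0.00007
Node A energy = 30 / 0.00007 = 428571 kJ m⁻²

428571 kJ m⁻²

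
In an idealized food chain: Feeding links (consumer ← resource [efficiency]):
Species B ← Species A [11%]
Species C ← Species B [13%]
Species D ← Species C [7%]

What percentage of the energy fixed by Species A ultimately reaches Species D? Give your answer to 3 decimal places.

0.100%

Product of link efficiencies: 0.11 × 0.13 × 0.07 = 0.001001
As a percentage: 0.001001 × 100 = 0.100%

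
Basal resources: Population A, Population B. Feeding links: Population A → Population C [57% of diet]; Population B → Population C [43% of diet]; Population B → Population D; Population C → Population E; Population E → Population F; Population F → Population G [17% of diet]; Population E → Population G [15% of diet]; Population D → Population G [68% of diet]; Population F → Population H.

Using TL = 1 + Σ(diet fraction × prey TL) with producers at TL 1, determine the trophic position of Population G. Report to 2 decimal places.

3.49

Population C: 1 + (0.57×1 + 0.43×1) = 2
Population D: 1 + 1 = 2
Population E: 1 + 2 = 3
Population F: 1 + 3 = 4
Population G: 1 + (0.17×4 + 0.15×3 + 0.68×2) = 3.49
Population H: 1 + 4 = 5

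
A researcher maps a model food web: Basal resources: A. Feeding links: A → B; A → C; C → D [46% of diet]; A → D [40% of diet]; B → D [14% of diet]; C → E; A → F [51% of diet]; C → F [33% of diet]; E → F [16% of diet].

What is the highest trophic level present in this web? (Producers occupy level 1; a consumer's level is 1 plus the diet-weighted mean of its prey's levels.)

B: 1 + 1 = 2
C: 1 + 1 = 2
D: 1 + (0.46×2 + 0.4×1 + 0.14×2) = 2.6
E: 1 + 2 = 3
F: 1 + (0.51×1 + 0.33×2 + 0.16×3) = 2.65

3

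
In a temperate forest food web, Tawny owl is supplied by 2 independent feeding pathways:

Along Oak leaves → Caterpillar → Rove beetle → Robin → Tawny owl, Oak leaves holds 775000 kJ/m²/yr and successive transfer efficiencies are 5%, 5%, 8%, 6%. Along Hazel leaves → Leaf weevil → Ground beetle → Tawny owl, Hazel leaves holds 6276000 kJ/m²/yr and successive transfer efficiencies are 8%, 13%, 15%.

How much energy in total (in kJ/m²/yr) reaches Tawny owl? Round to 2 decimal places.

Via Oak leaves: 775000 × 0.05 × 0.05 × 0.08 × 0.06 = 9.3 kJ/m²/yr
Via Hazel leaves: 6276000 × 0.08 × 0.13 × 0.15 = 9790.56 kJ/m²/yr
Total at Tawny owl: 9.3 + 9790.56 = 9799.86 kJ/m²/yr

9799.86 kJ/m²/yr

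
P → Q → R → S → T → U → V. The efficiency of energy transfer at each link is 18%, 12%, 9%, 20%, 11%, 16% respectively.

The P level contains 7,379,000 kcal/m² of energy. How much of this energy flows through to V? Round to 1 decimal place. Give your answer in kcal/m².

Q: 7379000 × 0.18 = 1328220 kcal/m²
R: 1328220 × 0.12 = 159386.4 kcal/m²
S: 159386.4 × 0.09 = 14344.776 kcal/m²
T: 14344.776 × 0.2 = 2868.9552 kcal/m²
U: 2868.9552 × 0.11 = 315.585072 kcal/m²
V: 315.585072 × 0.16 = 50.49361152 kcal/m²

50.5 kcal/m²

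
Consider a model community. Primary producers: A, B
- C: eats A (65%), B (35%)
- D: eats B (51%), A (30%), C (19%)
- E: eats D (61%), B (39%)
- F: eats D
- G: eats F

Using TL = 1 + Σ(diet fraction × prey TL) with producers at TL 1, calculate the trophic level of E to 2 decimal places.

2.73

C: 1 + (0.65×1 + 0.35×1) = 2
D: 1 + (0.51×1 + 0.3×1 + 0.19×2) = 2.19
E: 1 + (0.61×2.19 + 0.39×1) = 2.7259
F: 1 + 2.19 = 3.19
G: 1 + 3.19 = 4.19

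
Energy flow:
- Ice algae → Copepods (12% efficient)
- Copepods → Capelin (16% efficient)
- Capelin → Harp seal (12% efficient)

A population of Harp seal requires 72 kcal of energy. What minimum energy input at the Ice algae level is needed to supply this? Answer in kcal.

Cumulative transfer efficiency: 0.12 × 0.16 × 0.12 = 0.002304
Ice algae energy = 72 / 0.002304 = 31250 kcal

31250 kcal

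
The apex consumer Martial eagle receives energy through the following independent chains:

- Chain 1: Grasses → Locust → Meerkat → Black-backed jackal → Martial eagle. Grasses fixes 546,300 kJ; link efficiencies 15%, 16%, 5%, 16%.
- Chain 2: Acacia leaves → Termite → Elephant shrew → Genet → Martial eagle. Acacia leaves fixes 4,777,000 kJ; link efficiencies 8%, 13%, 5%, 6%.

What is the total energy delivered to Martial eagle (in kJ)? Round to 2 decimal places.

253.93 kJ

Chain 1: 546300 × 0.15 × 0.16 × 0.05 × 0.16 = 104.8896 kJ
Chain 2: 4777000 × 0.08 × 0.13 × 0.05 × 0.06 = 149.0424 kJ
Total at Martial eagle: 104.8896 + 149.0424 = 253.932 kJ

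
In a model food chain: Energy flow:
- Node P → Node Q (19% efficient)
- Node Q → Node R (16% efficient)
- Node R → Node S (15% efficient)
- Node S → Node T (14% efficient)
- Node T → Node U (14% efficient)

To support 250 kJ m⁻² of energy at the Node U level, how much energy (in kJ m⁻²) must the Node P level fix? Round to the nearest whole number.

2797172 kJ m⁻²

Cumulative transfer efficiency: 0.19 × 0.16 × 0.15 × 0.14 × 0.14 = 0.000089376
Node P energy = 250 / 0.000089376 = 2797172 kJ m⁻²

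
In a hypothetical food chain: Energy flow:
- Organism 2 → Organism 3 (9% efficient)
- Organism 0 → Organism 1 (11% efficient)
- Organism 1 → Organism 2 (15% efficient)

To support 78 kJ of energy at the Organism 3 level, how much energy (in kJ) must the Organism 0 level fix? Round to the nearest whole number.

52525 kJ

Cumulative transfer efficiency: 0.11 × 0.15 × 0.09 = 0.001485
Organism 0 energy = 78 / 0.001485 = 52525 kJ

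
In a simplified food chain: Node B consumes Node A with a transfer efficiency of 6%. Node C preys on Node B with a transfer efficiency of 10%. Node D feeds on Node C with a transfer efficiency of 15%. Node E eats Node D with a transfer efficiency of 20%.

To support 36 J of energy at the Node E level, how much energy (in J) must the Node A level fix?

200000 J

Cumulative transfer efficiency: 0.06 × 0.1 × 0.15 × 0.2 = 0.00018
Node A energy = 36 / 0.00018 = 200000 J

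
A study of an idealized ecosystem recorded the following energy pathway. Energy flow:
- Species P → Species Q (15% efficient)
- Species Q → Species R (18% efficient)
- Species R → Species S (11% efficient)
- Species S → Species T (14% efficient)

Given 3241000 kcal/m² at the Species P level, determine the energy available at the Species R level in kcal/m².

Species Q: 3241000 × 0.15 = 486150 kcal/m²
Species R: 486150 × 0.18 = 87507 kcal/m²

87507 kcal/m²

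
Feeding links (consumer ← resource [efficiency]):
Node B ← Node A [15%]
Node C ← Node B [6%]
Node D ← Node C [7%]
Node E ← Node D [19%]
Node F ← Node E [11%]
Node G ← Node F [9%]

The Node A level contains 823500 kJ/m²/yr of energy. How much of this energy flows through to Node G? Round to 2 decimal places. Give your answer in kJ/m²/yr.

Node B: 823500 × 0.15 = 123525 kJ/m²/yr
Node C: 123525 × 0.06 = 7411.5 kJ/m²/yr
Node D: 7411.5 × 0.07 = 518.805 kJ/m²/yr
Node E: 518.805 × 0.19 = 98.57295 kJ/m²/yr
Node F: 98.57295 × 0.11 = 10.8430245 kJ/m²/yr
Node G: 10.8430245 × 0.09 = 0.975872205 kJ/m²/yr

0.98 kJ/m²/yr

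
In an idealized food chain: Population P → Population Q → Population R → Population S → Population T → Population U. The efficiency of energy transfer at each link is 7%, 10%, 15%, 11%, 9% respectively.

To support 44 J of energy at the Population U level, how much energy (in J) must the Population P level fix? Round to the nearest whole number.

4232804 J

Cumulative transfer efficiency: 0.07 × 0.1 × 0.15 × 0.11 × 0.09 = 0.000010395
Population P energy = 44 / 0.000010395 = 4232804 J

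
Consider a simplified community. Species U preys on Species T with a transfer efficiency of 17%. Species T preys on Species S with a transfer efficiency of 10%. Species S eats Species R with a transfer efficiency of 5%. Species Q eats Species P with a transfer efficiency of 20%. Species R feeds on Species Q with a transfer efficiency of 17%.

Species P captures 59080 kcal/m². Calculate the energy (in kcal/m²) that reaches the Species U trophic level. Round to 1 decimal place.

Species Q: 59080 × 0.2 = 11816 kcal/m²
Species R: 11816 × 0.17 = 2008.72 kcal/m²
Species S: 2008.72 × 0.05 = 100.436 kcal/m²
Species T: 100.436 × 0.1 = 10.0436 kcal/m²
Species U: 10.0436 × 0.17 = 1.707412 kcal/m²

1.7 kcal/m²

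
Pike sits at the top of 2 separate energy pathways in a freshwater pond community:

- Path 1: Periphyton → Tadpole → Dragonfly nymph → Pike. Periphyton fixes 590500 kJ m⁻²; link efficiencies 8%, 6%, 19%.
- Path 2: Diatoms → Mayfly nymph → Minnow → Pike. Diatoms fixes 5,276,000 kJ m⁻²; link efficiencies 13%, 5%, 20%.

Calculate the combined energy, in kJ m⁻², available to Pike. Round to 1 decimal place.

7397.3 kJ m⁻²

Path 1: 590500 × 0.08 × 0.06 × 0.19 = 538.536 kJ m⁻²
Path 2: 5276000 × 0.13 × 0.05 × 0.2 = 6858.8 kJ m⁻²
Total at Pike: 538.536 + 6858.8 = 7397.336 kJ m⁻²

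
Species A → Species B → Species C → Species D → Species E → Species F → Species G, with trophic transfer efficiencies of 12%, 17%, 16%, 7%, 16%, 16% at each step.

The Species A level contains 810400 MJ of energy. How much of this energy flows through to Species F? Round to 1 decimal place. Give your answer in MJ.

29.6 MJ

Species B: 810400 × 0.12 = 97248 MJ
Species C: 97248 × 0.17 = 16532.16 MJ
Species D: 16532.16 × 0.16 = 2645.1456 MJ
Species E: 2645.1456 × 0.07 = 185.160192 MJ
Species F: 185.160192 × 0.16 = 29.62563072 MJ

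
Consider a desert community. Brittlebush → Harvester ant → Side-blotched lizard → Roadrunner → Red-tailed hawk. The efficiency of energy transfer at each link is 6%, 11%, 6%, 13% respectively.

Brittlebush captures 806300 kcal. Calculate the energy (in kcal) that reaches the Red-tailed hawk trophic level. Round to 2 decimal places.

Harvester ant: 806300 × 0.06 = 48378 kcal
Side-blotched lizard: 48378 × 0.11 = 5321.58 kcal
Roadrunner: 5321.58 × 0.06 = 319.2948 kcal
Red-tailed hawk: 319.2948 × 0.13 = 41.508324 kcal

41.51 kcal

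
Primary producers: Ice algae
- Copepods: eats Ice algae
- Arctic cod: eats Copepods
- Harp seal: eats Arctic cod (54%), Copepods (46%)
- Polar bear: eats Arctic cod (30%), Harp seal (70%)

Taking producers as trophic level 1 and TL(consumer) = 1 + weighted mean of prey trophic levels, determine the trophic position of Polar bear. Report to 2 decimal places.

4.38

Copepods: 1 + 1 = 2
Arctic cod: 1 + 2 = 3
Harp seal: 1 + (0.54×3 + 0.46×2) = 3.54
Polar bear: 1 + (0.3×3 + 0.7×3.54) = 4.378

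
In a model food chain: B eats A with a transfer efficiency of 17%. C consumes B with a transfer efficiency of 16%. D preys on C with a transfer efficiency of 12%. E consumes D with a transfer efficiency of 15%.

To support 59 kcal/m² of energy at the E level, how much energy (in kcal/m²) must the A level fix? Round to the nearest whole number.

Cumulative transfer efficiency: 0.17 × 0.16 × 0.12 × 0.15 = 0.0004896
A energy = 59 / 0.0004896 = 120507 kcal/m²

120507 kcal/m²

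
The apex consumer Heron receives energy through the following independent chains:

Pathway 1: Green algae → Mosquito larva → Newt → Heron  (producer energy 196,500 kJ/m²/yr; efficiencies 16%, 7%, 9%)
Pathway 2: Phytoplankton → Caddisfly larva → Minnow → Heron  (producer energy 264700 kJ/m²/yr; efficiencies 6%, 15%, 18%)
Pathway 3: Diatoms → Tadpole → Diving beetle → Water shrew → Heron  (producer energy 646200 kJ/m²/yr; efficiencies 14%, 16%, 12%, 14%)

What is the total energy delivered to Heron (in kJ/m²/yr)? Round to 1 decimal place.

Pathway 1: 196500 × 0.16 × 0.07 × 0.09 = 198.072 kJ/m²/yr
Pathway 2: 264700 × 0.06 × 0.15 × 0.18 = 428.814 kJ/m²/yr
Pathway 3: 646200 × 0.14 × 0.16 × 0.12 × 0.14 = 243.177984 kJ/m²/yr
Total at Heron: 198.072 + 428.814 + 243.177984 = 870.063984 kJ/m²/yr

870.1 kJ/m²/yr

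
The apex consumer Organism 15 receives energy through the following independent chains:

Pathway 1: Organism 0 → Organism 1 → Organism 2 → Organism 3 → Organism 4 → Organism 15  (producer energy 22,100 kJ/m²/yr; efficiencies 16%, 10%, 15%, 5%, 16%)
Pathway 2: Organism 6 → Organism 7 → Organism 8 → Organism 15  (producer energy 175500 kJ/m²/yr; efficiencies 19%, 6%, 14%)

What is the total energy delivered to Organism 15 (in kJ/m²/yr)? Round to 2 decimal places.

Pathway 1: 22100 × 0.16 × 0.1 × 0.15 × 0.05 × 0.16 = 0.42432 kJ/m²/yr
Pathway 2: 175500 × 0.19 × 0.06 × 0.14 = 280.098 kJ/m²/yr
Total at Organism 15: 0.42432 + 280.098 = 280.52232 kJ/m²/yr

280.52 kJ/m²/yr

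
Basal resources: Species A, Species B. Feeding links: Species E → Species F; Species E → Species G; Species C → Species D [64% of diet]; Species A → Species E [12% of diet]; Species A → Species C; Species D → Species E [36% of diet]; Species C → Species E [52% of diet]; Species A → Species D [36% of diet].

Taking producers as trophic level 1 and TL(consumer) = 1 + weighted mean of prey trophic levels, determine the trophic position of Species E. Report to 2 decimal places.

3.11

Species C: 1 + 1 = 2
Species D: 1 + (0.36×1 + 0.64×2) = 2.64
Species E: 1 + (0.52×2 + 0.12×1 + 0.36×2.64) = 3.1104
Species F: 1 + 3.1104 = 4.1104
Species G: 1 + 3.1104 = 4.1104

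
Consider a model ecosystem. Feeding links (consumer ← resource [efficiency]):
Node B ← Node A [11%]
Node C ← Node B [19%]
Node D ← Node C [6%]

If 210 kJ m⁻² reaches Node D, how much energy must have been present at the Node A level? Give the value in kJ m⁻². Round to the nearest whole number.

167464 kJ m⁻²

Cumulative transfer efficiency: 0.11 × 0.19 × 0.06 = 0.001254
Node A energy = 210 / 0.001254 = 167464 kJ m⁻²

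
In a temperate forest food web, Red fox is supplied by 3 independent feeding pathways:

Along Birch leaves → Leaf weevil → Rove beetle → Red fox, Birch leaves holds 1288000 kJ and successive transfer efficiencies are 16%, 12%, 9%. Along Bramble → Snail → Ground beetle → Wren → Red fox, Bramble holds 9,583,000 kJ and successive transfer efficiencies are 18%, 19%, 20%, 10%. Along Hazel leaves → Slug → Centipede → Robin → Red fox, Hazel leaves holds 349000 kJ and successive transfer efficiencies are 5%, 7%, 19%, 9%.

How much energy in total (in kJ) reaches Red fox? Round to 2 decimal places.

8801.32 kJ

Via Birch leaves: 1288000 × 0.16 × 0.12 × 0.09 = 2225.664 kJ
Via Bramble: 9583000 × 0.18 × 0.19 × 0.2 × 0.1 = 6554.772 kJ
Via Hazel leaves: 349000 × 0.05 × 0.07 × 0.19 × 0.09 = 20.88765 kJ
Total at Red fox: 2225.664 + 6554.772 + 20.88765 = 8801.32365 kJ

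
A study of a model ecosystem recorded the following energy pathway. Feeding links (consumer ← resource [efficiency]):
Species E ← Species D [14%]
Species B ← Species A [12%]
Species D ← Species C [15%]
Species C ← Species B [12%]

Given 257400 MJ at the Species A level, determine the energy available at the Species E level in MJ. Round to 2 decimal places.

77.84 MJ

Species B: 257400 × 0.12 = 30888 MJ
Species C: 30888 × 0.12 = 3706.56 MJ
Species D: 3706.56 × 0.15 = 555.984 MJ
Species E: 555.984 × 0.14 = 77.83776 MJ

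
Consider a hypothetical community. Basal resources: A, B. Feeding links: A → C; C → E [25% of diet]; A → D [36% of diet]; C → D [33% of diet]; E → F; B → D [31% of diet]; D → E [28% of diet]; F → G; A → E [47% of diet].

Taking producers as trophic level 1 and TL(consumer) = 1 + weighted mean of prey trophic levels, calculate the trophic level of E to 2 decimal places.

2.62

C: 1 + 1 = 2
D: 1 + (0.36×1 + 0.31×1 + 0.33×2) = 2.33
E: 1 + (0.25×2 + 0.47×1 + 0.28×2.33) = 2.6224
F: 1 + 2.6224 = 3.6224
G: 1 + 3.6224 = 4.6224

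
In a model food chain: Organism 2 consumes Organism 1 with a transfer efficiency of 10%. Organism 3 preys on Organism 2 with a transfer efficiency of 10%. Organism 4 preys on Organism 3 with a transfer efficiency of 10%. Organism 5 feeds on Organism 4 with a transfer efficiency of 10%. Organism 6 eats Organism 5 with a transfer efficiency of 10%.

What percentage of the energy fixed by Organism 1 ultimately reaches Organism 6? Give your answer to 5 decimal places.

Product of link efficiencies: 0.1 × 0.1 × 0.1 × 0.1 × 0.1 = 0.00001
As a percentage: 0.00001 × 100 = 0.00100%

0.00100%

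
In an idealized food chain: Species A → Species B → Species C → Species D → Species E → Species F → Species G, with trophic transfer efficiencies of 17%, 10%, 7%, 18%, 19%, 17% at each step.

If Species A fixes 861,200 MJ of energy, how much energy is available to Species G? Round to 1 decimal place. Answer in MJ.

Species B: 861200 × 0.17 = 146404 MJ
Species C: 146404 × 0.1 = 14640.4 MJ
Species D: 14640.4 × 0.07 = 1024.828 MJ
Species E: 1024.828 × 0.18 = 184.46904 MJ
Species F: 184.46904 × 0.19 = 35.0491176 MJ
Species G: 35.0491176 × 0.17 = 5.958349992 MJ

6.0 MJ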